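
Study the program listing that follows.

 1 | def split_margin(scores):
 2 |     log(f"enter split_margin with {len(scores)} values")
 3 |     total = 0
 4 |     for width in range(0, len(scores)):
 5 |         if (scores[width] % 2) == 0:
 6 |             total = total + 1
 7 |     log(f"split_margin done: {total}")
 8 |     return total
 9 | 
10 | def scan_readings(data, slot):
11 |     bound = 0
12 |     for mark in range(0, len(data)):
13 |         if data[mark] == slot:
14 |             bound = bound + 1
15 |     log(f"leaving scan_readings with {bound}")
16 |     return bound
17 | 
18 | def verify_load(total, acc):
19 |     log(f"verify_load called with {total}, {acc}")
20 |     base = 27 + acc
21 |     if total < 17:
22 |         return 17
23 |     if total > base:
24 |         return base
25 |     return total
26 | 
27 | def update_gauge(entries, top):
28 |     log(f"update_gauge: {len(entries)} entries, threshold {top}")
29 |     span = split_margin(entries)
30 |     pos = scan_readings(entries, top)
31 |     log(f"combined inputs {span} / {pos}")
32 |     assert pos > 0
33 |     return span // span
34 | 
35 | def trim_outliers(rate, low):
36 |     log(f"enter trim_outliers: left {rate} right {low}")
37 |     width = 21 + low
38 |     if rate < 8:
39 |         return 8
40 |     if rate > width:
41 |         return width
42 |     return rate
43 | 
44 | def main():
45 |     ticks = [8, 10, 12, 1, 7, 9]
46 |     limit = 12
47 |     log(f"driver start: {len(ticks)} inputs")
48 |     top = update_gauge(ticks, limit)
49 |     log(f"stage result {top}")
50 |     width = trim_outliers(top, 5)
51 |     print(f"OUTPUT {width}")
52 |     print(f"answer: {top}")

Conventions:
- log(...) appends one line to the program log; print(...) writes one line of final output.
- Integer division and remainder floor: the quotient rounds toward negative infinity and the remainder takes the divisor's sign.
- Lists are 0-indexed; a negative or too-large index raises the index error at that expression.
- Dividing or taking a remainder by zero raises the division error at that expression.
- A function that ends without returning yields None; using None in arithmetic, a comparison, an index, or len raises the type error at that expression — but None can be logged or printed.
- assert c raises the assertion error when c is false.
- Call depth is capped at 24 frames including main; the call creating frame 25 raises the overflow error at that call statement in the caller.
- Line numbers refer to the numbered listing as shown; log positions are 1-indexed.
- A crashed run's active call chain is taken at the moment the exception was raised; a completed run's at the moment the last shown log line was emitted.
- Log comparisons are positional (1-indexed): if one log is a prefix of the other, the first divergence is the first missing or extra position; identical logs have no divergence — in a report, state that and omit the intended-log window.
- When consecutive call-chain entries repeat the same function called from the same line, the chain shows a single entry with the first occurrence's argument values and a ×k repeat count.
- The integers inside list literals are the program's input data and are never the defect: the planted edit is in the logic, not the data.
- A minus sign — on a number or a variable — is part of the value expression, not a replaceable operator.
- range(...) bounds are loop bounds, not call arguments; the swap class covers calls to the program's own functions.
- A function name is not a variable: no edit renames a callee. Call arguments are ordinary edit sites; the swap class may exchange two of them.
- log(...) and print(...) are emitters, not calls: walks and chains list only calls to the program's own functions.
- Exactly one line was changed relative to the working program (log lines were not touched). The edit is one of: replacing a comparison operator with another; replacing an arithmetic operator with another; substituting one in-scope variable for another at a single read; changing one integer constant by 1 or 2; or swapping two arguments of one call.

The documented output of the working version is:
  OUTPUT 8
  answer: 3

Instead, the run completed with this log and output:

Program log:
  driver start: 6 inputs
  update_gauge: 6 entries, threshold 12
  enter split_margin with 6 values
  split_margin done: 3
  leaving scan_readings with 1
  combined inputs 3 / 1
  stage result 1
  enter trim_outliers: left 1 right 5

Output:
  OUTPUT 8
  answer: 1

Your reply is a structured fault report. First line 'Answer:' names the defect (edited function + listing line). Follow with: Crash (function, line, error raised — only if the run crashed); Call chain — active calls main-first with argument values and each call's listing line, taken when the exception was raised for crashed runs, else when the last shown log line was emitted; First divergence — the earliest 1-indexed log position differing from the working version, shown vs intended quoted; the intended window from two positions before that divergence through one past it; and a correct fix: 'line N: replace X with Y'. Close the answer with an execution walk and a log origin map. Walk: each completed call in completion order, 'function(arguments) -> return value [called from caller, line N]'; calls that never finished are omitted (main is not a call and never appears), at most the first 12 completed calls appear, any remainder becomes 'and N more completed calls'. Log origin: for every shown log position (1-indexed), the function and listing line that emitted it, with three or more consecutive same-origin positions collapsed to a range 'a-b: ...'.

Answer: the defect is in update_gauge at line 33.
Core observation: The earliest visible damage is log position 7 — 'stage result 1' rather than the intended 'stage result 3'.
Call chain: main -> trim_outliers(1, 5) (called at line 50).
First divergence: position 7 — the shown line 'stage result 1' should read 'stage result 3'.
Intended log window:
  5: leaving scan_readings with 1
  6: combined inputs 3 / 1
  7: stage result 3
  8: enter trim_outliers: left 3 right 5
Execution walk:
  split_margin([8, 10, 12, 1, 7, 9]) -> 3  [called from update_gauge, line 29]
  scan_readings([8, 10, 12, 1, 7, 9], 12) -> 1  [called from update_gauge, line 30]
  update_gauge([8, 10, 12, 1, 7, 9], 12) -> 1  [called from main, line 48]
  trim_outliers(1, 5) -> 8  [called from main, line 50]
Origin of each log line:
  1: emitted by main (line 47)
  2: emitted by update_gauge (line 28)
  3: emitted by split_margin (line 2)
  4: emitted by split_margin (line 7)
  5: emitted by scan_readings (line 15)
  6: emitted by update_gauge (line 31)
  7: emitted by main (line 49)
  8: emitted by trim_outliers (line 36)
A correct fix: line 33: replace `span // span` with `span // pos`.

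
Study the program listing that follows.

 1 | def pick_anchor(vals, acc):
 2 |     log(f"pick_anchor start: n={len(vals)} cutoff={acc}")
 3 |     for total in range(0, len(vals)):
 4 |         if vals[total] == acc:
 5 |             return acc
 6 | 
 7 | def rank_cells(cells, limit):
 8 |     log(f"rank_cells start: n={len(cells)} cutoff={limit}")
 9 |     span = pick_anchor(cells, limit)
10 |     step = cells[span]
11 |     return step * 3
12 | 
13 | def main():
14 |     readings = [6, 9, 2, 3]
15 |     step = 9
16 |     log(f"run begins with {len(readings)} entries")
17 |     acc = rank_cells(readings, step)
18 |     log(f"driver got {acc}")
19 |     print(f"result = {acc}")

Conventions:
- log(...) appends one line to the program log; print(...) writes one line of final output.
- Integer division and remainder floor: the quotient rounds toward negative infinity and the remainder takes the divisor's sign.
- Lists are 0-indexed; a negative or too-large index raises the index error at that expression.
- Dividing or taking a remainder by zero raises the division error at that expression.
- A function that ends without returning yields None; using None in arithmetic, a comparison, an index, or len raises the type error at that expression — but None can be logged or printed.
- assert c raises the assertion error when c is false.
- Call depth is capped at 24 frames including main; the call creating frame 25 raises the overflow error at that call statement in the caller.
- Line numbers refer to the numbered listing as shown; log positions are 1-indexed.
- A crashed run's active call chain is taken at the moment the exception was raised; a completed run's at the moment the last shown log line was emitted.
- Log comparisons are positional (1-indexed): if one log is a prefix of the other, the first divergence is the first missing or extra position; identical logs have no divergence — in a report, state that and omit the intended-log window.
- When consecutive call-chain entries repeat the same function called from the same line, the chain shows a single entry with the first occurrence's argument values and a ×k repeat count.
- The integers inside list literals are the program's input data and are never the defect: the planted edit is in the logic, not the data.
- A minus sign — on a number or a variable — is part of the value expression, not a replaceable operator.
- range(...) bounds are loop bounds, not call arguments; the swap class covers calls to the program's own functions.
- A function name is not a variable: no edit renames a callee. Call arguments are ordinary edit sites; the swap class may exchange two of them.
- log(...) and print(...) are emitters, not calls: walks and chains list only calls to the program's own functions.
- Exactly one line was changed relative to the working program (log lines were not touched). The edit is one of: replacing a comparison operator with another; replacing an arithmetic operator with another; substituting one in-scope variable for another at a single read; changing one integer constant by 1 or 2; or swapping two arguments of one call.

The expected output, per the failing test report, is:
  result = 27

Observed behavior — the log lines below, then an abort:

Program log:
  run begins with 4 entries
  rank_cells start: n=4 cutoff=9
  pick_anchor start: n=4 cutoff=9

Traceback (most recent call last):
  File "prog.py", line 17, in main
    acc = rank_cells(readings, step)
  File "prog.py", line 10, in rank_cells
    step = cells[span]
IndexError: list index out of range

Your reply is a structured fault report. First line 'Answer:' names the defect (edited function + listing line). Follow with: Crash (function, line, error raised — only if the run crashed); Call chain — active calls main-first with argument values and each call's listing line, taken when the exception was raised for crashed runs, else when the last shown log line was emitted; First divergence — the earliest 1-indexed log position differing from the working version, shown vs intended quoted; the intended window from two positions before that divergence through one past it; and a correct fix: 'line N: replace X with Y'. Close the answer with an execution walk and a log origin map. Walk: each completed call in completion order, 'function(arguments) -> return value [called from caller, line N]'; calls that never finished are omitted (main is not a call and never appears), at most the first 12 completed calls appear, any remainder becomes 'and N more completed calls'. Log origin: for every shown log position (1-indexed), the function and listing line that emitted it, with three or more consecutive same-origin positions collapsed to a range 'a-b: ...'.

Answer: the defect is in pick_anchor at line 5.
Key fact: The faulty run's log stops after 3 lines; the working version's next line would be 'driver got 27'.
Crash: rank_cells, line 10, IndexError.
Call chain: main -> rank_cells([6, 9, 2, 3], 9) (called at line 17).
First divergence: position 4 — after 3 matching lines the faulty run goes silent; intended next line 'driver got 27'.
Intended log window:
  2: rank_cells start: n=4 cutoff=9
  3: pick_anchor start: n=4 cutoff=9
  4: driver got 27
Execution walk:
  pick_anchor([6, 9, 2, 3], 9) -> 9  [called from rank_cells, line 9]
Log origins:
  1: emitted by main (line 16)
  2: emitted by rank_cells (line 8)
  3: emitted by pick_anchor (line 2)
A correct fix: line 5: replace `acc` with `total`.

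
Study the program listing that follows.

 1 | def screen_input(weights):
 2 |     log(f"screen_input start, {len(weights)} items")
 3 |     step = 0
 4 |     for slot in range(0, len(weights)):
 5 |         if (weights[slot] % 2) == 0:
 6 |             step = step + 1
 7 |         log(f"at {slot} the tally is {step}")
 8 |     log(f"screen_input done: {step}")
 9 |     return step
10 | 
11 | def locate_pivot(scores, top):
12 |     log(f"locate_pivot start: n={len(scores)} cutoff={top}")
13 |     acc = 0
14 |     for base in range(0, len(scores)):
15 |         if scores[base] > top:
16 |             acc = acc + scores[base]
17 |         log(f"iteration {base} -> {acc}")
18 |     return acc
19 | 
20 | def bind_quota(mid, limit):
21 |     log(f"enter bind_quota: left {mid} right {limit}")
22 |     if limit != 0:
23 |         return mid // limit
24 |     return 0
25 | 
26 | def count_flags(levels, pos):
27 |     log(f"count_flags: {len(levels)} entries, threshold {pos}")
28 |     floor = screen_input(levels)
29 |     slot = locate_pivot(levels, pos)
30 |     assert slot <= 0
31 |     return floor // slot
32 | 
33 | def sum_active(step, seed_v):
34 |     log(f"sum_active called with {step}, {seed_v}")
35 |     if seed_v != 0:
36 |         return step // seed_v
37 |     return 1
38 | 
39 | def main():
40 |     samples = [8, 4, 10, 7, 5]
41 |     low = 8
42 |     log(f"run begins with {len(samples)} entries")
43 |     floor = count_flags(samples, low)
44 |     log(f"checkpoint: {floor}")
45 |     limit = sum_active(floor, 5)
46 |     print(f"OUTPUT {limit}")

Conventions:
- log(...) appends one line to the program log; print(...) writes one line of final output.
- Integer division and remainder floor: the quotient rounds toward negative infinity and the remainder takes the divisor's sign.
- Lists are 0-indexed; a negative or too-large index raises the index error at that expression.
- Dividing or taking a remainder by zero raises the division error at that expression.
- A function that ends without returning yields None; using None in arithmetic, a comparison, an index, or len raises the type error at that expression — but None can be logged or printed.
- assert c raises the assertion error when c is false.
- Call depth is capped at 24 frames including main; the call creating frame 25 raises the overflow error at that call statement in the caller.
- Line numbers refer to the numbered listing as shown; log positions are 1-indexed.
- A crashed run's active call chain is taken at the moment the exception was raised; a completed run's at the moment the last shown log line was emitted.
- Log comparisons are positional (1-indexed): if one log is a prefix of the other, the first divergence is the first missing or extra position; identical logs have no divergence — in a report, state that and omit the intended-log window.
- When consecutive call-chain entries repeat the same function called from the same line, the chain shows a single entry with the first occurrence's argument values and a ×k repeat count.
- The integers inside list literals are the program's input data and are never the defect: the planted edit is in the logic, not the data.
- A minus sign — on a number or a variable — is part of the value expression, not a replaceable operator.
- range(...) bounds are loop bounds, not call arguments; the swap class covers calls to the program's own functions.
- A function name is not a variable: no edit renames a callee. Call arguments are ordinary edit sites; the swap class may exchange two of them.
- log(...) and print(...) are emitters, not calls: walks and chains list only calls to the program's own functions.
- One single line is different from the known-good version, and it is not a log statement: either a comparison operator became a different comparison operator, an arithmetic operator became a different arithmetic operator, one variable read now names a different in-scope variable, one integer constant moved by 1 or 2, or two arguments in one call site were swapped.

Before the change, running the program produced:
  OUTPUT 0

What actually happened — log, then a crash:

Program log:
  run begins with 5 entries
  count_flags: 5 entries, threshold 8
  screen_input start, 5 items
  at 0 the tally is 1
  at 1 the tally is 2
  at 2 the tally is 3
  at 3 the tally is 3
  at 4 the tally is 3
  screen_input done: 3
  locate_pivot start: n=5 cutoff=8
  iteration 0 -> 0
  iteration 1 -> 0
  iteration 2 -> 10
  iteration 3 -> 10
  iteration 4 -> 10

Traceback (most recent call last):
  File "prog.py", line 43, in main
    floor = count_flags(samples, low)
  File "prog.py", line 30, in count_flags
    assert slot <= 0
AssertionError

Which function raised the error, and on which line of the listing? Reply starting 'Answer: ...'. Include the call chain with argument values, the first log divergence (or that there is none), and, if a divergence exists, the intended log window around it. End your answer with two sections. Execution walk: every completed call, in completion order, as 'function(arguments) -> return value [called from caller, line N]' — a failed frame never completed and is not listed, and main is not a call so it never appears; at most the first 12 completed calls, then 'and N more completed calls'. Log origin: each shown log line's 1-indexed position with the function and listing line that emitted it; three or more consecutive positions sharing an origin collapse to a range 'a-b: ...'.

Answer: the error was raised in count_flags, line 30.
Key fact: The log ends early — 15 lines, where the working version next logs 'checkpoint: 0'.
Call chain: main -> count_flags([8, 4, 10, 7, 5], 8) (called at line 43).
First divergence: position 16 — the faulty run's log ends after 15 lines; the working version continues with 'checkpoint: 0'.
Intended log window:
  14: iteration 3 -> 10
  15: iteration 4 -> 10
  16: checkpoint: 0
  17: sum_active called with 0, 5
Execution walk:
  screen_input([8, 4, 10, 7, 5]) -> 3  [called from count_flags, line 28]
  locate_pivot([8, 4, 10, 7, 5], 8) -> 10  [called from count_flags, line 29]
Log origin:
  1: emitted by main (line 42)
  2: emitted by count_flags (line 27)
  3: emitted by screen_input (line 2)
  4-8: emitted by screen_input (line 7)
  9: emitted by screen_input (line 8)
  10: emitted by locate_pivot (line 12)
  11-15: emitted by locate_pivot (line 17)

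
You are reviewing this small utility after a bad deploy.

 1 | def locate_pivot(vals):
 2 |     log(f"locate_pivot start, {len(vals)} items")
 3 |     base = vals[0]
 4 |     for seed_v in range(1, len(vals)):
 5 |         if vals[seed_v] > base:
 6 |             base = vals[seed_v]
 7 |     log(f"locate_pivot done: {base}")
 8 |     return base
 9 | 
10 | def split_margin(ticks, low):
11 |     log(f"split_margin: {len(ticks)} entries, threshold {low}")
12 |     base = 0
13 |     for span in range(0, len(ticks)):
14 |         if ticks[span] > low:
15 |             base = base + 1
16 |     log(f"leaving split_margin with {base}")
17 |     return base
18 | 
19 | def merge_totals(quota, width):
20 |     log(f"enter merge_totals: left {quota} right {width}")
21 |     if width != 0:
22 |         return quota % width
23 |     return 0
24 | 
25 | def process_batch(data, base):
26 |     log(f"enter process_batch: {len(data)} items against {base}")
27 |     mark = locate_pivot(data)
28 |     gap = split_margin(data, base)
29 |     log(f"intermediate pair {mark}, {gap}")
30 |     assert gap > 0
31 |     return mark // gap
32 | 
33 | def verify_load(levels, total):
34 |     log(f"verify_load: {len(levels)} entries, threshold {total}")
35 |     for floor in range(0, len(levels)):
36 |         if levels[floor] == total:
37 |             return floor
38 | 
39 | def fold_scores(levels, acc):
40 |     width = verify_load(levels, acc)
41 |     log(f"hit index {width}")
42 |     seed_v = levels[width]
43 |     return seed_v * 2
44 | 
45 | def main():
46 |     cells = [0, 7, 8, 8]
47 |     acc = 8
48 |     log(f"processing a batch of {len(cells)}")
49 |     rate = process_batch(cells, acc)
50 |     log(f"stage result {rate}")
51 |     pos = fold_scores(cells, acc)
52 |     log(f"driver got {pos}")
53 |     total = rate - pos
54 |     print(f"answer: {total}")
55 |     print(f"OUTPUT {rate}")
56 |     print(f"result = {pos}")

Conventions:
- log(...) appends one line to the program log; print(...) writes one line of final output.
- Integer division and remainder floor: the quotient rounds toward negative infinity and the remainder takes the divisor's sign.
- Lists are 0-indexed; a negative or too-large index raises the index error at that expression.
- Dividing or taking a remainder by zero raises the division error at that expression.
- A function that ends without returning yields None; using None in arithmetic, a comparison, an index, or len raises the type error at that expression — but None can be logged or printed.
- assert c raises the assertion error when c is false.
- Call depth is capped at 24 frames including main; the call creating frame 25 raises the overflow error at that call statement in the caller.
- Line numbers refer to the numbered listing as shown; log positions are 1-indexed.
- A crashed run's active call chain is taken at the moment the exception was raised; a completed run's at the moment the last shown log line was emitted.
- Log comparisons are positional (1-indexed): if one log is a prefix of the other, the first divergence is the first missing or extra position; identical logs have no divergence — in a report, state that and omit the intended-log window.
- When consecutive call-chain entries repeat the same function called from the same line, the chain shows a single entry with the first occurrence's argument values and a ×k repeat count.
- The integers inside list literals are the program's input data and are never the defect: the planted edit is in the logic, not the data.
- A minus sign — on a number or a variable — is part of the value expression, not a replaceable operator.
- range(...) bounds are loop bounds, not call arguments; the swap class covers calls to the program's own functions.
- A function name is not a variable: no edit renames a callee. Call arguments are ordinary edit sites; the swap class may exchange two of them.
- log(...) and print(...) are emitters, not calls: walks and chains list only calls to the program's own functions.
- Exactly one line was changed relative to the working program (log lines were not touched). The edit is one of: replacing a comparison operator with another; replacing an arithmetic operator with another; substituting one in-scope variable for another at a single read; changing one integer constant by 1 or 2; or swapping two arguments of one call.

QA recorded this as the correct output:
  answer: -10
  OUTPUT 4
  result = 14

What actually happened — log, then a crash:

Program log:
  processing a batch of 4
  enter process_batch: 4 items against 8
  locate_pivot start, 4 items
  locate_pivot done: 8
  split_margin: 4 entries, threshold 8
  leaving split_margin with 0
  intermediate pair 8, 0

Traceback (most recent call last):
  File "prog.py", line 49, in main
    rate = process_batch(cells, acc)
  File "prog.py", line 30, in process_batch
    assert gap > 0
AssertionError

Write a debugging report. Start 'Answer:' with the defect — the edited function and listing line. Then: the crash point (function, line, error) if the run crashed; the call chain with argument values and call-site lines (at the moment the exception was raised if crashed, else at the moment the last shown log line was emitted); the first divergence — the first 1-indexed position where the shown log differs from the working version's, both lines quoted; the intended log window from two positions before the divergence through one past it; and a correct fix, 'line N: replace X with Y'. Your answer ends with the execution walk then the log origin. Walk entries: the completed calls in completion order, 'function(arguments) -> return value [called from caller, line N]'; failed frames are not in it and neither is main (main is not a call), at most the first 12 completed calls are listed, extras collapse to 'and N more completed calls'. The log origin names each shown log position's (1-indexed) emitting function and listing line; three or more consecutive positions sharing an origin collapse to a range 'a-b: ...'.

Answer: the defect is in main at line 47.
The tell: The log first diverges at position 2: the faulty run prints 'enter process_batch: 4 items against 8' where the working version prints 'enter process_batch: 4 items against 7'.
Crash: process_batch, line 30, AssertionError.
Call chain: main -> process_batch([0, 7, 8, 8], 8) (called at line 49).
First divergence: at position 2 the run shows 'enter process_batch: 4 items against 8' where the working version logs 'enter process_batch: 4 items against 7'.
Intended log window:
  1: processing a batch of 4
  2: enter process_batch: 4 items against 7
  3: locate_pivot start, 4 items
Execution walk:
  locate_pivot([0, 7, 8, 8]) -> 8  [called from process_batch, line 27]
  split_margin([0, 7, 8, 8], 8) -> 0  [called from process_batch, line 28]
Log origins:
  1 — main, line 48
  2 — process_batch, line 26
  3 — locate_pivot, line 2
  4 — locate_pivot, line 7
  5 — split_margin, line 11
  6 — split_margin, line 16
  7 — process_batch, line 29
A correct fix: line 47: replace `8` with `7`.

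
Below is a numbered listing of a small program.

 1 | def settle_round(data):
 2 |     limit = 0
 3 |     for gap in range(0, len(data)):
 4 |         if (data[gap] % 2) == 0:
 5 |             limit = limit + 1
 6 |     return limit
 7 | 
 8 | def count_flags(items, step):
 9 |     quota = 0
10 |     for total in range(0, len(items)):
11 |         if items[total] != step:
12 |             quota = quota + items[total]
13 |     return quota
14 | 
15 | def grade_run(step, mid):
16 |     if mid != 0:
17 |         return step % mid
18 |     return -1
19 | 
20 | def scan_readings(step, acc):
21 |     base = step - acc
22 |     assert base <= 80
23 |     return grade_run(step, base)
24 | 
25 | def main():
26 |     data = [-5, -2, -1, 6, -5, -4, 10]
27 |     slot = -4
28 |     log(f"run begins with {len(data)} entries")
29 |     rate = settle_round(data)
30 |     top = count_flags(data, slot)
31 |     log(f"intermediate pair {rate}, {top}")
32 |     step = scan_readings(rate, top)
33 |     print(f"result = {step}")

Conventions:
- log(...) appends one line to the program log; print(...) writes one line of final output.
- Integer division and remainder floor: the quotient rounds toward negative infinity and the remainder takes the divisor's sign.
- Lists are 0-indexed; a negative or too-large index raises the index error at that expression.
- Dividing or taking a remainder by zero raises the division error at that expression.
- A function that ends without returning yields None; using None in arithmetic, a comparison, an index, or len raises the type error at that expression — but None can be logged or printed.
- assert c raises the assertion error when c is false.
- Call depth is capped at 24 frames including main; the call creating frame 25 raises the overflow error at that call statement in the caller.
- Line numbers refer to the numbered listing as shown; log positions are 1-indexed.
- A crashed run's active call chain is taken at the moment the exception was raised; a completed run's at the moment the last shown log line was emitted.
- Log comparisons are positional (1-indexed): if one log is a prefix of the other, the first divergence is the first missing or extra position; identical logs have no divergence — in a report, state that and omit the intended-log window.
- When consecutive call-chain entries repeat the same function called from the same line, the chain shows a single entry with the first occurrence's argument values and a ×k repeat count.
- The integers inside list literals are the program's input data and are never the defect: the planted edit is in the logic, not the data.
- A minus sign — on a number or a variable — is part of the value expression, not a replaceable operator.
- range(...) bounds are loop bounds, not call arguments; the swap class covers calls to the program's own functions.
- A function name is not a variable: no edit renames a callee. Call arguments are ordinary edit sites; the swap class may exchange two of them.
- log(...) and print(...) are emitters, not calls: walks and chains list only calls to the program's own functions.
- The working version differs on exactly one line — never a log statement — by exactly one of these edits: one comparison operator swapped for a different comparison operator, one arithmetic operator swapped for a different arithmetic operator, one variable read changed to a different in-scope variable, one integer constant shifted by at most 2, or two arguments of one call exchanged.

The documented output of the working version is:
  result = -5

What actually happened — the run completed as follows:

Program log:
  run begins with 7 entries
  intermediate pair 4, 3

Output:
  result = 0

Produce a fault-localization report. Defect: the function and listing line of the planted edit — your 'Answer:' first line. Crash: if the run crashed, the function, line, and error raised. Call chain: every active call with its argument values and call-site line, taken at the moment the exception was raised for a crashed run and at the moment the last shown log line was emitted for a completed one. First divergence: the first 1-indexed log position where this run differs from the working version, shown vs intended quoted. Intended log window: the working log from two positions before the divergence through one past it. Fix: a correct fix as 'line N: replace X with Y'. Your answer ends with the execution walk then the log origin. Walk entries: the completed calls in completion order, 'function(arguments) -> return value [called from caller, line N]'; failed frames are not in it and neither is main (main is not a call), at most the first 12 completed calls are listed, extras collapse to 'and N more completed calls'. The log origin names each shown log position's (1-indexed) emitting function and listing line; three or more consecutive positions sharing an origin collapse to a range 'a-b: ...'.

Answer: the defect is in count_flags at line 11.
Key fact: Everything matches until log position 2, which reads 'intermediate pair 4, 3' in place of 'intermediate pair 4, 13'.
Call chain: main.
First divergence: position 2 — the shown line 'intermediate pair 4, 3' should read 'intermediate pair 4, 13'.
Intended log window:
  1: run begins with 7 entries
  2: intermediate pair 4, 13
Execution walk:
  settle_round([-5, -2, -1, 6, -5, -4, 10]) -> 4  [called from main, line 29]
  count_flags([-5, -2, -1, 6, -5, -4, 10], -4) -> 3  [called from main, line 30]
  grade_run(4, 1) -> 0  [called from scan_readings, line 23]
  scan_readings(4, 3) -> 0  [called from main, line 32]
Log origins:
  1: from main, line 28
  2: from main, line 31
A correct fix: line 11: replace `!=` with `>`.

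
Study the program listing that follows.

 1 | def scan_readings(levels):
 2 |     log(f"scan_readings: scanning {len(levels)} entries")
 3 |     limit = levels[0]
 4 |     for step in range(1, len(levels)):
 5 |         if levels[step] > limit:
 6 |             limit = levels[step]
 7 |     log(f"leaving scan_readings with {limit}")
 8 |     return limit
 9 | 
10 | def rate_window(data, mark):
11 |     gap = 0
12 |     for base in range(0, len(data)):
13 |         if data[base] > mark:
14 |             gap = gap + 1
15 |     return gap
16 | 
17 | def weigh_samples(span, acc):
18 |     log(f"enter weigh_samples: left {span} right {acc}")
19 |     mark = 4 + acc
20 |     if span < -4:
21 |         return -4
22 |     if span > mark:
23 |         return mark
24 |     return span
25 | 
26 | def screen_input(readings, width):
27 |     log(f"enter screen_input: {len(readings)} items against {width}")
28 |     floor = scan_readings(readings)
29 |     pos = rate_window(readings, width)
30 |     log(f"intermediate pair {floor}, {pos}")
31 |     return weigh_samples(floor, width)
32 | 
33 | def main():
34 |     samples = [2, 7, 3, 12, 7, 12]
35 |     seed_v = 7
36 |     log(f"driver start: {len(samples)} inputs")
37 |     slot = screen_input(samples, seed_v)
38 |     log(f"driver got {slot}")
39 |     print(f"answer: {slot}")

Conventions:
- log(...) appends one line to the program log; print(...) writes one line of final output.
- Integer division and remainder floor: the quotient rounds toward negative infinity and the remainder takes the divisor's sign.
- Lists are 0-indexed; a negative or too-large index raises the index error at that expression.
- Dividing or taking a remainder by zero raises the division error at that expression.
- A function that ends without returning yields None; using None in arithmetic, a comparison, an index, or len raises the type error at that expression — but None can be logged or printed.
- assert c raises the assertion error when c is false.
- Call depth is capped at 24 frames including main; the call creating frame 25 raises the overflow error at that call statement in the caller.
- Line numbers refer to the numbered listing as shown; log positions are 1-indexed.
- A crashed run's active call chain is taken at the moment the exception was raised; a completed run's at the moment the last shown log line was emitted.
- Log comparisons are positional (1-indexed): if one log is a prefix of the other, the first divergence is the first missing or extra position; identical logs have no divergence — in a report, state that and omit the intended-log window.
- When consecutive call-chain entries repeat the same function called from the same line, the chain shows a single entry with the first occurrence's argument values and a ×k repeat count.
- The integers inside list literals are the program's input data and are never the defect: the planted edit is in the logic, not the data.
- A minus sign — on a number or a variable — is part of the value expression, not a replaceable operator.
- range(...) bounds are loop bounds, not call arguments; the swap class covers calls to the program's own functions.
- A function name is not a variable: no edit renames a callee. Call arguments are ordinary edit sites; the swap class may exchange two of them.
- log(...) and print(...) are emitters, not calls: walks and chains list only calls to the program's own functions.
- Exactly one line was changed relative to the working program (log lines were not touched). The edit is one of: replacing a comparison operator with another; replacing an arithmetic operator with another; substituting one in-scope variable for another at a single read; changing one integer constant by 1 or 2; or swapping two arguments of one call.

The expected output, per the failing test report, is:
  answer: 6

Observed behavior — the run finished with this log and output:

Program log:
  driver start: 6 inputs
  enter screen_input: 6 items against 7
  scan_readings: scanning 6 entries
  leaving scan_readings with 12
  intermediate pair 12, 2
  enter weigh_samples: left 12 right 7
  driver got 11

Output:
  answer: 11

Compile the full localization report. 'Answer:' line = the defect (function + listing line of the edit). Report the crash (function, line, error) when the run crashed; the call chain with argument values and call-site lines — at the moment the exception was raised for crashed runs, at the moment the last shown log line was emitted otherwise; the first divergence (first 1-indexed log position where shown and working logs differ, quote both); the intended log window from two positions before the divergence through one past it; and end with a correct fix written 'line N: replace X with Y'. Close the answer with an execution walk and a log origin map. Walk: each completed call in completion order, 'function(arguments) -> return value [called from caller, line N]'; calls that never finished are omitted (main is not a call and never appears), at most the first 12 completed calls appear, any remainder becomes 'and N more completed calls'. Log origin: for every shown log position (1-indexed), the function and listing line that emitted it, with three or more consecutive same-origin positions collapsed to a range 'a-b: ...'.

Answer: the defect is in screen_input at line 31.
Key fact: At log position 6 the runs split — shown 'enter weigh_samples: left 12 right 7', but the working version logs 'enter weigh_samples: left 12 right 2'.
Call chain: main.
First divergence: position 6 — the shown line 'enter weigh_samples: left 12 right 7' should read 'enter weigh_samples: left 12 right 2'.
Intended log window:
  4: leaving scan_readings with 12
  5: intermediate pair 12, 2
  6: enter weigh_samples: left 12 right 2
  7: driver got 6
Execution walk:
  scan_readings([2, 7, 3, 12, 7, 12]) -> 12  [called from screen_input, line 28]
  rate_window([2, 7, 3, 12, 7, 12], 7) -> 2  [called from screen_input, line 29]
  weigh_samples(12, 7) -> 11  [called from screen_input, line 31]
  screen_input([2, 7, 3, 12, 7, 12], 7) -> 11  [called from main, line 37]
Log origins:
  1: emitted by main (line 36)
  2: emitted by screen_input (line 27)
  3: emitted by scan_readings (line 2)
  4: emitted by scan_readings (line 7)
  5: emitted by screen_input (line 30)
  6: emitted by weigh_samples (line 18)
  7: emitted by main (line 38)
A correct fix: line 31: replace `width` with `pos`.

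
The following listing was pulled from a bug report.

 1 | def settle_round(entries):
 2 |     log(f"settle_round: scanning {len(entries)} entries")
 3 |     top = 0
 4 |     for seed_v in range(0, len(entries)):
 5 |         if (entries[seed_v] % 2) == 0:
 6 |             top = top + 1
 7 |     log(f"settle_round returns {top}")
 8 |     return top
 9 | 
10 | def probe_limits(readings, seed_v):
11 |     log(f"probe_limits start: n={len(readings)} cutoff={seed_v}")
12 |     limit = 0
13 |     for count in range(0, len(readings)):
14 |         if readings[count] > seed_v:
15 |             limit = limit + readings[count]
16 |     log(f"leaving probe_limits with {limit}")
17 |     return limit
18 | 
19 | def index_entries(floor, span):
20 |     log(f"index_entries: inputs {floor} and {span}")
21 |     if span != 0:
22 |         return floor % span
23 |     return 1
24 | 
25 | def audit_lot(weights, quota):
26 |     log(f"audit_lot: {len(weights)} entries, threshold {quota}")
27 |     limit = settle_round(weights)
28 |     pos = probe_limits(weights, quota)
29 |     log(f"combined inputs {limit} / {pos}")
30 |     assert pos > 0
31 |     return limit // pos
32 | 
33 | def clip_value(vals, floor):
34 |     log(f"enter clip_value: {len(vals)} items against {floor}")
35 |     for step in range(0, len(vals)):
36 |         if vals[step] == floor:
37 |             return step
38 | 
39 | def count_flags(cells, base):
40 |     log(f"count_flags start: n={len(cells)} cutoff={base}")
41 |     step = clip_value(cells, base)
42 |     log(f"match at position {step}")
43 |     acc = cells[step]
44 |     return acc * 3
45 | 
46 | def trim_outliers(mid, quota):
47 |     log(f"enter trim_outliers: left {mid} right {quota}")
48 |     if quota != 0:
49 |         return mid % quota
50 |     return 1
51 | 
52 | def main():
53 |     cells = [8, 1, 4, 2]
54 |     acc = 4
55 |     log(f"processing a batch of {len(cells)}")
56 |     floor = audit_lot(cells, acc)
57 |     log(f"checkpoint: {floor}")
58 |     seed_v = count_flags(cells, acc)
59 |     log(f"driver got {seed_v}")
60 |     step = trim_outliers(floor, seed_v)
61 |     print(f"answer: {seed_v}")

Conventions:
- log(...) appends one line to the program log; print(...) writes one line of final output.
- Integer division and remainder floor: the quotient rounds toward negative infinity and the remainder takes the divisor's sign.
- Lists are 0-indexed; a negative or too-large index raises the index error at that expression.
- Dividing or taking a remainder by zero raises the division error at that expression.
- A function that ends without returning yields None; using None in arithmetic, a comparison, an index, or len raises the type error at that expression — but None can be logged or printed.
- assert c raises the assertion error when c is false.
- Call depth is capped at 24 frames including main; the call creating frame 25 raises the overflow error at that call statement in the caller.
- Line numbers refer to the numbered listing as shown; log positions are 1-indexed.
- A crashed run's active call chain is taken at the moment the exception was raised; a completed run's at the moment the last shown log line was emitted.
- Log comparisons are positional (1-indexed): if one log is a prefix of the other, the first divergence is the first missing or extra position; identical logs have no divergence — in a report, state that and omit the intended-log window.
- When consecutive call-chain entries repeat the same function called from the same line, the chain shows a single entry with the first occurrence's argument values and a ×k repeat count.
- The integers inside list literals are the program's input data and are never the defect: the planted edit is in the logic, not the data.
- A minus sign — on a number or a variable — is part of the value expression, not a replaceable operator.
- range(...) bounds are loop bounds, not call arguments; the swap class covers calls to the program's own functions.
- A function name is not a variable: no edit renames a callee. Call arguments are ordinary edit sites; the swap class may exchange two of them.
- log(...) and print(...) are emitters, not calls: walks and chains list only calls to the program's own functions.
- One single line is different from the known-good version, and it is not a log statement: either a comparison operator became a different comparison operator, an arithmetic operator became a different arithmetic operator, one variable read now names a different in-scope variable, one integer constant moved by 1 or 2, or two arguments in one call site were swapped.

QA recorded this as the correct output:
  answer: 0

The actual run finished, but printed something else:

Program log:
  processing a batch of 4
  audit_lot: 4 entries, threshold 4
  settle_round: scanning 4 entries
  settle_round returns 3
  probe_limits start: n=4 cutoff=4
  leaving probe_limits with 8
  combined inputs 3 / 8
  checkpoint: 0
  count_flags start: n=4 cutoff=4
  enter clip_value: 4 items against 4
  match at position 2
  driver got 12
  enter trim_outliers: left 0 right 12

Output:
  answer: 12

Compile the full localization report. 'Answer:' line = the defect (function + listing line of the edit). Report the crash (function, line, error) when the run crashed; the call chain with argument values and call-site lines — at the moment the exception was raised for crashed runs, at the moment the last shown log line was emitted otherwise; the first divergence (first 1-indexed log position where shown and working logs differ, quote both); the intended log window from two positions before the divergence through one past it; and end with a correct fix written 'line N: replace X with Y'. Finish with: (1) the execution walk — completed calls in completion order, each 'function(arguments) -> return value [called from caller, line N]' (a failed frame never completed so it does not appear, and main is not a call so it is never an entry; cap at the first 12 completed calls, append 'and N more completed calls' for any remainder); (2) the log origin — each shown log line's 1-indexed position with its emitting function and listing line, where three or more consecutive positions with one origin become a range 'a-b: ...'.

Answer: the defect is in main at line 61.
Core observation: Log streams are identical — the defect surfaces only in the printed output.
Call chain: main -> trim_outliers(0, 12) (called at line 60).
First divergence: none — the logs agree in full.
Execution walk:
  settle_round([8, 1, 4, 2]) -> 3  [called from audit_lot, line 27]
  probe_limits([8, 1, 4, 2], 4) -> 8  [called from audit_lot, line 28]
  audit_lot([8, 1, 4, 2], 4) -> 0  [called from main, line 56]
  clip_value([8, 1, 4, 2], 4) -> 2  [called from count_flags, line 41]
  count_flags([8, 1, 4, 2], 4) -> 12  [called from main, line 58]
  trim_outliers(0, 12) -> 0  [called from main, line 60]
Log origins:
  1: logged in main at line 55
  2: logged in audit_lot at line 26
  3: logged in settle_round at line 2
  4: logged in settle_round at line 7
  5: logged in probe_limits at line 11
  6: logged in probe_limits at line 16
  7: logged in audit_lot at line 29
  8: logged in main at line 57
  9: logged in count_flags at line 40
  10: logged in clip_value at line 34
  11: logged in count_flags at line 42
  12: logged in main at line 59
  13: logged in trim_outliers at line 47
A correct fix: line 61: replace `seed_v` with `step`.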